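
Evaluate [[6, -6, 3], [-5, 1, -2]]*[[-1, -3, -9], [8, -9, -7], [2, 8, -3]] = [[-48, 60, -21], [9, -10, 44]]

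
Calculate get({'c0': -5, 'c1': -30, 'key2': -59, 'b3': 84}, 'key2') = -59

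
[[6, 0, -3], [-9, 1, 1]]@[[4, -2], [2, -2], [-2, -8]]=[[30, 12], [-36, 8]]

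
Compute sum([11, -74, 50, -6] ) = -19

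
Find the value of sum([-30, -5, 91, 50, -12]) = 94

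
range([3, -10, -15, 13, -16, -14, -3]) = 29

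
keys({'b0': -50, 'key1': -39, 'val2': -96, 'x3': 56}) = ['b0', 'key1', 'val2', 'x3']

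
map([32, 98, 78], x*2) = [64, 196, 156]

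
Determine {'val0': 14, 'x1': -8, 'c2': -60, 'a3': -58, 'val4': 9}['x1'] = -8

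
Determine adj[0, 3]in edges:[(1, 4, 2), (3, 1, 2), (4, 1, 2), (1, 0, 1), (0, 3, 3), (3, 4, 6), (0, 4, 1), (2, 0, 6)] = 3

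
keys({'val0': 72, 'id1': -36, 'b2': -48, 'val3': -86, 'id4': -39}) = ['val0', 'id1', 'b2', 'val3', 'id4']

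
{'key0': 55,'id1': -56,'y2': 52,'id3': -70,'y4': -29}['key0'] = 55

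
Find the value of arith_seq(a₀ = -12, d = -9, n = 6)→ [-12, -21, -30, -39, -48, -57]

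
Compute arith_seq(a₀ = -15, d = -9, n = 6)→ [-15, -24, -33, -42, -51, -60]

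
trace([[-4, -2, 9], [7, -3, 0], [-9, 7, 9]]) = 2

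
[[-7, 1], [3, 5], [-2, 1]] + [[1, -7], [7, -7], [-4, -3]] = [[-6, -6], [10, -2], [-6, -2]]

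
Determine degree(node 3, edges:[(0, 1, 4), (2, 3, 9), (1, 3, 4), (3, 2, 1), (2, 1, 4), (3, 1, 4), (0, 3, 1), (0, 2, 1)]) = 5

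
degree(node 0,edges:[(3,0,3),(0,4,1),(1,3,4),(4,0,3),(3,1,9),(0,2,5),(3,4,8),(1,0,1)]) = incident: (3,0), (0,4), (4,0), (0,2), (1,0)
= 5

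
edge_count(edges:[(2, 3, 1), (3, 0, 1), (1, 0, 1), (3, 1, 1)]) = 4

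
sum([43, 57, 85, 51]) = 43 + 57 + 85 + 51
= 236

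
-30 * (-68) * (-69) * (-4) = 563040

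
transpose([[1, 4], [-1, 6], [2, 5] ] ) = [[1, -1, 2], [4, 6, 5]]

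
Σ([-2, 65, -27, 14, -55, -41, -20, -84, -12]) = (-2) + 65 + (-27) + 14 + (-55) + (-41) + (-20) + (-84) + (-12)
= -162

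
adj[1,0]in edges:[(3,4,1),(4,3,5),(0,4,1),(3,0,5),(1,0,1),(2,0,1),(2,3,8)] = 1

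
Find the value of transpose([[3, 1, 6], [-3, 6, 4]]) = [[3, -3], [1, 6], [6, 4]]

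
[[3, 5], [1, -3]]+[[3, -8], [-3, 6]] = [[6, -3], [-2, 3]]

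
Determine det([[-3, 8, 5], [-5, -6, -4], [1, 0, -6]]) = -350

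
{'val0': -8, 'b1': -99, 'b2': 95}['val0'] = -8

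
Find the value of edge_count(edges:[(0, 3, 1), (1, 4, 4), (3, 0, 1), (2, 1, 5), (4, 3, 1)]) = 5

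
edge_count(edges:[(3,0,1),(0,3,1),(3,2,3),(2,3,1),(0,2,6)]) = 5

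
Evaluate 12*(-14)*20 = -3360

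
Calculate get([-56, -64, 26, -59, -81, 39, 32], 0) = -56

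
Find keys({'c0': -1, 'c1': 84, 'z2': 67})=['c0', 'c1', 'z2']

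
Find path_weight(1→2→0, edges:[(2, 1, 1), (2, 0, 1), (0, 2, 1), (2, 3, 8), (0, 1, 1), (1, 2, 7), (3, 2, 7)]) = 8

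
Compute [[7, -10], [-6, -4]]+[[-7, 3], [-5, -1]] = [[0, -7], [-11, -5]]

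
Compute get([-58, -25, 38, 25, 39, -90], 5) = -90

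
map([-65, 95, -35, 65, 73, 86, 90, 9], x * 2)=-65*2=-130, 95*2=190, -35*2=-70, 65*2=130, 73*2=146, 86*2=172, 90*2=180, 9*2=18
= [-130, 190, -70, 130, 146, 172, 180, 18]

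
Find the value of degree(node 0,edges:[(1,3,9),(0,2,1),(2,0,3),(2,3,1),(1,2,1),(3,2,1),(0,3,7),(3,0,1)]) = incident: (0,2), (2,0), (0,3), (3,0)
= 4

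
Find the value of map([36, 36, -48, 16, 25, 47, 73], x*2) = 36*2=72, 36*2=72, -48*2=-96, 16*2=32, 25*2=50, 47*2=94, 73*2=146
= [72, 72, -96, 32, 50, 94, 146]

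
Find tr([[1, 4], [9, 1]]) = 2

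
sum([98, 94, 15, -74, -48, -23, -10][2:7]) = -140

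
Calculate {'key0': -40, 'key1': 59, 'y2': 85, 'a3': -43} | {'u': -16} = {'key0': -40, 'key1': 59, 'y2': 85, 'a3': -43, 'u': -16}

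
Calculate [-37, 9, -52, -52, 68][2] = -52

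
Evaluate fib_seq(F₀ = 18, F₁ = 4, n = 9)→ F_2 = F_1 + F_0 = 22
F_3 = F_2 + F_1 = 26
F_4 = F_3 + F_2 = 48
...
= [18, 4, 22, 26, 48, 74, 122, 196, 318]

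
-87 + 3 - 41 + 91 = -34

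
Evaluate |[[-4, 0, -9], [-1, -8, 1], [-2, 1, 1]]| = 189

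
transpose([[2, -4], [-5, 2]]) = [[2, -5], [-4, 2]]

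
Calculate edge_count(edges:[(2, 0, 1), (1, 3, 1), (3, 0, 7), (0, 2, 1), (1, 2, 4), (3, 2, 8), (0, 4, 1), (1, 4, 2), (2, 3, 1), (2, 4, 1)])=10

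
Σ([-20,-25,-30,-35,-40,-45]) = (-20) + (-25) + (-30) + (-35) + (-40) + (-45)
= -195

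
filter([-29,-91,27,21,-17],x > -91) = keep x where x > -91: -29✓, -91✗, 27✓, 21✓, -17✓
= [-29, 27, 21, -17]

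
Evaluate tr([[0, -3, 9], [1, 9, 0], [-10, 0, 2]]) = 11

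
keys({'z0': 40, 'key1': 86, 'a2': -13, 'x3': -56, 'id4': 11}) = ['z0', 'key1', 'a2', 'x3', 'id4']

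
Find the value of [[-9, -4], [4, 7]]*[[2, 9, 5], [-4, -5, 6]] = C[0][0] = (-9)*(2) + (-4)*(-4) = -2
C[0][1] = (-9)*(9) + (-4)*(-5) = -61
C[0][2] = (-9)*(5) + (-4)*(6) = -69
C[1][0] = (4)*(2) + (7)*(-4) = -20
C[1][1] = (4)*(9) + (7)*(-5) = 1
C[1][2] = (4)*(5) + (7)*(6) = 62
= [[-2, -61, -69], [-20, 1, 62]]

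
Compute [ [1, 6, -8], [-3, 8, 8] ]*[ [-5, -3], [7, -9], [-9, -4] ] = [[109, -25], [-1, -95]]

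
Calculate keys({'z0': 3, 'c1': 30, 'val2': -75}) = ['z0', 'c1', 'val2']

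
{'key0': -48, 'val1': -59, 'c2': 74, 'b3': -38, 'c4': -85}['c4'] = -85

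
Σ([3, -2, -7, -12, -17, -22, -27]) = -84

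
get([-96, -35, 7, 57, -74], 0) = -96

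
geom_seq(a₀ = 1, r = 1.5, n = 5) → [1.0, 1.5, 2.25, 3.375, 5.0625]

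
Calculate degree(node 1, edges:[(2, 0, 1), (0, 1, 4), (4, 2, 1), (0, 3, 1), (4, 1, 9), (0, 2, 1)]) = 2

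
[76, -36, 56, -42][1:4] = [-36, 56, -42]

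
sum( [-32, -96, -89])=(-32) + (-96) + (-89)
= -217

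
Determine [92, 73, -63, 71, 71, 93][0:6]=[92, 73, -63, 71, 71, 93]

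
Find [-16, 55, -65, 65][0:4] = [-16, 55, -65, 65]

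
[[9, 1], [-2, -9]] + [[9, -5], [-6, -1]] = [[18, -4], [-8, -10]]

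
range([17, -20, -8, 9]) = 37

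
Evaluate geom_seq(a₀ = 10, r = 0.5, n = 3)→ a_0 = 10*0.5^0 = 10.0
a_1 = 10*0.5^1 = 5.0
a_2 = 10*0.5^2 = 2.5
= [10.0, 5.0, 2.5]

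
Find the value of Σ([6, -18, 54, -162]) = 6 + -18 + 54 + -162
= -120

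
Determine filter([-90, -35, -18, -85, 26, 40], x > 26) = keep x where x > 26: -90✗, -35✗, -18✗, -85✗, 26✗, 40✓
= [40]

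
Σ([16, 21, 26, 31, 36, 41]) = 171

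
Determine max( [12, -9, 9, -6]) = 12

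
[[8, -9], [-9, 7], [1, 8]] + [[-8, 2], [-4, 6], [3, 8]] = [[0, -7], [-13, 13], [4, 16]]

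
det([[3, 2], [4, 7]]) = (3)*(7) - (2)*(4)
= 13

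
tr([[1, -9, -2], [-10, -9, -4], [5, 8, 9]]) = 1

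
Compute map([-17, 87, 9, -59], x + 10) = -17+10=-7, 87+10=97, 9+10=19, -59+10=-49
= [-7, 97, 19, -49]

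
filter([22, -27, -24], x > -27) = [22, -24]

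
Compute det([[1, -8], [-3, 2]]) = -22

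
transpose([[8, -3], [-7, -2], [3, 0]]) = [[8, -7, 3], [-3, -2, 0]]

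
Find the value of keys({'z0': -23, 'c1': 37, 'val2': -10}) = ['z0', 'c1', 'val2']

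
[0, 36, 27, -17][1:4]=[36, 27, -17]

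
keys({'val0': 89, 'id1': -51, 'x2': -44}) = ['val0', 'id1', 'x2']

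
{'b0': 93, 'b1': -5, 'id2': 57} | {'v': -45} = {'b0': 93, 'b1': -5, 'id2': 57, 'v': -45}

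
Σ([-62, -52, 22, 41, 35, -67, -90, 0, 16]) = -157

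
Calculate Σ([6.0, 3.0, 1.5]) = 6.0 + 3.0 + 1.5
= 10.5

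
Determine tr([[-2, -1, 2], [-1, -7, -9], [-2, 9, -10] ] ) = -19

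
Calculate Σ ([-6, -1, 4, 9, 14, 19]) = 39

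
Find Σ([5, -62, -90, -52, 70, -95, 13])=-211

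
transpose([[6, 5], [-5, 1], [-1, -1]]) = [[6, -5, -1], [5, 1, -1]]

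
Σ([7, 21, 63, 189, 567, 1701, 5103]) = 7651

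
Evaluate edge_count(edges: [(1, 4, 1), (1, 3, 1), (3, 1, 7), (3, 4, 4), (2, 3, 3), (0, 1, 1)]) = 6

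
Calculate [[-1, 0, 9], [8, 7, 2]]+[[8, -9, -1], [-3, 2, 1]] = [[7, -9, 8], [5, 9, 3]]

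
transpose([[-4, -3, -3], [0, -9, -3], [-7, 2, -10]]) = [[-4, 0, -7], [-3, -9, 2], [-3, -3, -10]]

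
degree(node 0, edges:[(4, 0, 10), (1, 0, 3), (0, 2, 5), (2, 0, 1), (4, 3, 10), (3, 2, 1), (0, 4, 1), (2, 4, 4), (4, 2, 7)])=5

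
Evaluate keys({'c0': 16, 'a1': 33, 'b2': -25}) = ['c0', 'a1', 'b2']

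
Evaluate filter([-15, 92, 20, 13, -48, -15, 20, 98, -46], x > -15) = [92, 20, 13, 20, 98]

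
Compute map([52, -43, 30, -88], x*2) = 52*2=104, -43*2=-86, 30*2=60, -88*2=-176
= [104, -86, 60, -176]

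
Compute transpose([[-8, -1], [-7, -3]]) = [[-8, -7], [-1, -3]]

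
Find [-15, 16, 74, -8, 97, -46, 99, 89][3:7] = [-8, 97, -46, 99]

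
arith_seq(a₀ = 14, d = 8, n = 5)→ a_0 = 14 + 0*8 = 14
a_1 = 14 + 1*8 = 22
a_2 = 14 + 2*8 = 30
...
= [14, 22, 30, 38, 46]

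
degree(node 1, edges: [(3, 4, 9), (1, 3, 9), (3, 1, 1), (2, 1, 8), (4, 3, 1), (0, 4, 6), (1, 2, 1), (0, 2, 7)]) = incident: (1,3), (3,1), (2,1), (1,2)
= 4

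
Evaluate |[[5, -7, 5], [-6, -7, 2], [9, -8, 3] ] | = (1)*(5)*det([[-7, 2], [-8, 3]]) + (-1)*(-7)*det([[-6, 2], [9, 3]]) + (1)*(5)*det([[-6, -7], [9, -8]])
= -25 + -252 + 555
= 278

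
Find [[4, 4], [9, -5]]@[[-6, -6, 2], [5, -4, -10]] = [[-4, -40, -32], [-79, -34, 68]]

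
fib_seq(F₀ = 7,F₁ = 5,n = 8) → F_2 = F_1 + F_0 = 12
F_3 = F_2 + F_1 = 17
F_4 = F_3 + F_2 = 29
...
= [7, 5, 12, 17, 29, 46, 75, 121]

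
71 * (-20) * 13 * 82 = -1513720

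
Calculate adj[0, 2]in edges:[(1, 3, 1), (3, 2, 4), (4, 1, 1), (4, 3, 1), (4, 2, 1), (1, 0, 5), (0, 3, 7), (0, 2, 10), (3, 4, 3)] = 10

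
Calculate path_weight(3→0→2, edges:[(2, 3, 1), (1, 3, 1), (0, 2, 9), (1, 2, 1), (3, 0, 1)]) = 10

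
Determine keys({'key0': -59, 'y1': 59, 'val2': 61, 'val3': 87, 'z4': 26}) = ['key0', 'y1', 'val2', 'val3', 'z4']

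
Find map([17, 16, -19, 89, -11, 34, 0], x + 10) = [27, 26, -9, 99, -1, 44, 10]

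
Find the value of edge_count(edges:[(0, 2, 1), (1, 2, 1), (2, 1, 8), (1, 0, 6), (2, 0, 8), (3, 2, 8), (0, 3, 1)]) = 7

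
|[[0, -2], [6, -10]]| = (0)*(-10) - (-2)*(6)
= 12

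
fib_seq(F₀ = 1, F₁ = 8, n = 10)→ F_2 = F_1 + F_0 = 9
F_3 = F_2 + F_1 = 17
F_4 = F_3 + F_2 = 26
...
= [1, 8, 9, 17, 26, 43, 69, 112, 181, 293]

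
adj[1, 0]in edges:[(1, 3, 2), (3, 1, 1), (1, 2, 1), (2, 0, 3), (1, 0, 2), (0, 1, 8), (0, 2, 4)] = 2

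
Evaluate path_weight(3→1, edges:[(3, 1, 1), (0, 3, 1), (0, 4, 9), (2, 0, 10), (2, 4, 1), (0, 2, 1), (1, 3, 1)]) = 1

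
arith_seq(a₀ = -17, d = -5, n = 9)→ a_0 = -17 + 0*-5 = -17
a_1 = -17 + 1*-5 = -22
a_2 = -17 + 2*-5 = -27
...
= [-17, -22, -27, -32, -37, -42, -47, -52, -57]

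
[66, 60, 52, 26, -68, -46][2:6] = [52, 26, -68, -46]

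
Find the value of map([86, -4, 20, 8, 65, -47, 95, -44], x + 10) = 86+10=96, -4+10=6, 20+10=30, 8+10=18, 65+10=75, -47+10=-37, 95+10=105, -44+10=-34
= [96, 6, 30, 18, 75, -37, 105, -34]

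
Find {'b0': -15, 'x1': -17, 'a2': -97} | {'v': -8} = {'b0': -15, 'x1': -17, 'a2': -97, 'v': -8}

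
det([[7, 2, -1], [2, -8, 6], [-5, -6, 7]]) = (1)*(7)*det([[-8, 6], [-6, 7]]) + (-1)*(2)*det([[2, 6], [-5, 7]]) + (1)*(-1)*det([[2, -8], [-5, -6]])
= -140 + -88 + 52
= -176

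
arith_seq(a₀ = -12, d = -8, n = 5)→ [-12, -20, -28, -36, -44]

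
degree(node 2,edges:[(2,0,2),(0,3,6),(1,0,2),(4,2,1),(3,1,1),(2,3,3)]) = incident: (2,0), (4,2), (2,3)
= 3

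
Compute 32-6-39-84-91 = -188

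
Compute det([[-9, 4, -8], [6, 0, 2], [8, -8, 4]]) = 208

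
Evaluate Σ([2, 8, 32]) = 2 + 8 + 32
= 42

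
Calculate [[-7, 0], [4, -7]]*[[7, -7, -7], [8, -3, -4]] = C[0][0] = (-7)*(7) + (0)*(8) = -49
C[0][1] = (-7)*(-7) + (0)*(-3) = 49
C[0][2] = (-7)*(-7) + (0)*(-4) = 49
C[1][0] = (4)*(7) + (-7)*(8) = -28
C[1][1] = (4)*(-7) + (-7)*(-3) = -7
C[1][2] = (4)*(-7) + (-7)*(-4) = 0
= [[-49, 49, 49], [-28, -7, 0]]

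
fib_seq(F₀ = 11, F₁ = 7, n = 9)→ F_2 = F_1 + F_0 = 18
F_3 = F_2 + F_1 = 25
F_4 = F_3 + F_2 = 43
...
= [11, 7, 18, 25, 43, 68, 111, 179, 290]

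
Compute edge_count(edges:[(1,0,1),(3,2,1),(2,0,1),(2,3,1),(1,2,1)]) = 5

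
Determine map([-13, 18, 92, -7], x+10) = [-3, 28, 102, 3]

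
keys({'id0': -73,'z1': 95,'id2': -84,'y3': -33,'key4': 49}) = ['id0', 'z1', 'id2', 'y3', 'key4']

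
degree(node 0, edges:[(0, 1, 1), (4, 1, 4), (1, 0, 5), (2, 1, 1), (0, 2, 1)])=3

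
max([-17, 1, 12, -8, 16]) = 16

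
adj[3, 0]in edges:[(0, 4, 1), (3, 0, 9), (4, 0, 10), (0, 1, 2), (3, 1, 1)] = 9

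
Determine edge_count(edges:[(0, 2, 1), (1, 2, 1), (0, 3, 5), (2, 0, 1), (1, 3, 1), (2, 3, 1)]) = 6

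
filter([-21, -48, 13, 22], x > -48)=keep x where x > -48: -21✓, -48✗, 13✓, 22✓
= [-21, 13, 22]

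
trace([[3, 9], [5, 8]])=diagonal: 3 + 8
= 11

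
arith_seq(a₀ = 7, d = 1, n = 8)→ a_0 = 7 + 0*1 = 7
a_1 = 7 + 1*1 = 8
a_2 = 7 + 2*1 = 9
...
= [7, 8, 9, 10, 11, 12, 13, 14]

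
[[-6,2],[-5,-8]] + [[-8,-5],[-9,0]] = [[-14, -3], [-14, -8]]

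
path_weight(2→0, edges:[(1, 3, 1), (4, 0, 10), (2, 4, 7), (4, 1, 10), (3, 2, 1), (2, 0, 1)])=1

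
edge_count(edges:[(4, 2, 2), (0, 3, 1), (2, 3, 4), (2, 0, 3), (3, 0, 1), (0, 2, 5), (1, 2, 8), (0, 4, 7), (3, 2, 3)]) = 9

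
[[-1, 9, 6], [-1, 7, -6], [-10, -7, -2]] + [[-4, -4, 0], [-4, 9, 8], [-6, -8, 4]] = [[-5, 5, 6], [-5, 16, 2], [-16, -15, 2]]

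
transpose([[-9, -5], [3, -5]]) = [[-9, 3], [-5, -5]]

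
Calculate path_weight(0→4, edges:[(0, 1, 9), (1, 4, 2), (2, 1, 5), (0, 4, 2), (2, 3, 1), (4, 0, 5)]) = 2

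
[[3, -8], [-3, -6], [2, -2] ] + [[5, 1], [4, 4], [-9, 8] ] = [[8, -7], [1, -2], [-7, 6]]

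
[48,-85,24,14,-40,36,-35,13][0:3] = [48, -85, 24]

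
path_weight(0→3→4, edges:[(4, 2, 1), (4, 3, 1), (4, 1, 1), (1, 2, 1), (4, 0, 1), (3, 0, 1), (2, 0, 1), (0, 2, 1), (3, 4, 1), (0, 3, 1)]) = 2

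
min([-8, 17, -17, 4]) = -17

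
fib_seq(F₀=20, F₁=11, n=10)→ [20, 11, 31, 42, 73, 115, 188, 303, 491, 794]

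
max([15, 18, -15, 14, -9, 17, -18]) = 18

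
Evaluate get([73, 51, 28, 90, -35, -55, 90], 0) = 73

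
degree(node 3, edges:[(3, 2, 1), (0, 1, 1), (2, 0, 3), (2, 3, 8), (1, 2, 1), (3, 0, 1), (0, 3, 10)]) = 4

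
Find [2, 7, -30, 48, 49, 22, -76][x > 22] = [48, 49]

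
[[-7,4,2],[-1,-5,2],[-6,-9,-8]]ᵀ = [[-7, -1, -6], [4, -5, -9], [2, 2, -8]]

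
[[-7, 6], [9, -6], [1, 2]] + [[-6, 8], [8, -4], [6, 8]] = [[-13, 14], [17, -10], [7, 10]]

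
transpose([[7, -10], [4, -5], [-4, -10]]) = [[7, 4, -4], [-10, -5, -10]]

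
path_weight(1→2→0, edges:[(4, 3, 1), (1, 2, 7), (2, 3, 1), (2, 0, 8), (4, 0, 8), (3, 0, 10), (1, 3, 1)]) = w(1→2)=7 + w(2→0)=8
= 15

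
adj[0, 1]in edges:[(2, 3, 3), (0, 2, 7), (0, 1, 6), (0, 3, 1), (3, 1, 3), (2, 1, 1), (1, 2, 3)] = 6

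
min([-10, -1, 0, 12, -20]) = -20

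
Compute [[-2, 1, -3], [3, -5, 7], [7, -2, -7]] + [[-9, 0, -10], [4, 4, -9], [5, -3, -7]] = [[-11, 1, -13], [7, -1, -2], [12, -5, -14]]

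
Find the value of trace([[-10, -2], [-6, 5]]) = -5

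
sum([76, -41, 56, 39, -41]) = 76 + (-41) + 56 + 39 + (-41)
= 89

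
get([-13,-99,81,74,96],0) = -13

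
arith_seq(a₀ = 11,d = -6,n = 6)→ a_0 = 11 + 0*-6 = 11
a_1 = 11 + 1*-6 = 5
a_2 = 11 + 2*-6 = -1
...
= [11, 5, -1, -7, -13, -19]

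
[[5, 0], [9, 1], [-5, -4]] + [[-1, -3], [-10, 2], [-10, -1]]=[[4, -3], [-1, 3], [-15, -5]]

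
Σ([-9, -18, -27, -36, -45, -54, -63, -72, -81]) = -405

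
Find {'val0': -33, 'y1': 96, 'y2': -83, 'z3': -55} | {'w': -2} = {'val0': -33, 'y1': 96, 'y2': -83, 'z3': -55, 'w': -2}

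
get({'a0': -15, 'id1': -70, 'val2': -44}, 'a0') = -15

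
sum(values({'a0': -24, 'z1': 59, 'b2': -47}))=-12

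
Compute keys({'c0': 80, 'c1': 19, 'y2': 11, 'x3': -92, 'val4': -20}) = ['c0', 'c1', 'y2', 'x3', 'val4']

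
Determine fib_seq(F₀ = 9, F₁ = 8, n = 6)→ [9, 8, 17, 25, 42, 67]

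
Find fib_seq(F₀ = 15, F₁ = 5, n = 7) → F_2 = F_1 + F_0 = 20
F_3 = F_2 + F_1 = 25
F_4 = F_3 + F_2 = 45
...
= [15, 5, 20, 25, 45, 70, 115]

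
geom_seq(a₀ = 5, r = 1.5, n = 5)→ [5.0, 7.5, 11.25, 16.875, 25.3125]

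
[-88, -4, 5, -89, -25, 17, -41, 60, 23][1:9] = [-4, 5, -89, -25, 17, -41, 60, 23]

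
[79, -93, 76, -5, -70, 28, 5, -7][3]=-5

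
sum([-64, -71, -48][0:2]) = -135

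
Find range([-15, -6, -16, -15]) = 10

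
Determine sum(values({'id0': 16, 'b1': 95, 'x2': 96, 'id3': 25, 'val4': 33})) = 16 + 95 + 96 + 25 + 33
= 265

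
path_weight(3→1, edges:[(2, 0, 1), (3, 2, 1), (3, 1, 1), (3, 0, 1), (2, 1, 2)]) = 1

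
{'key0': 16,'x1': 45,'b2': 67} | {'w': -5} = {'key0': 16, 'x1': 45, 'b2': 67, 'w': -5}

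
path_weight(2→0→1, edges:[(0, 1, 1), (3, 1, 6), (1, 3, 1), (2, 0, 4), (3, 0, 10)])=5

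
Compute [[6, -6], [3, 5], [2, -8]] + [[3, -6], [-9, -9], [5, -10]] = [[9, -12], [-6, -4], [7, -18]]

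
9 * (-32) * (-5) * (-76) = -109440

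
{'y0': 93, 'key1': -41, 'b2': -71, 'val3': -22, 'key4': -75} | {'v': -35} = {'y0': 93, 'key1': -41, 'b2': -71, 'val3': -22, 'key4': -75, 'v': -35}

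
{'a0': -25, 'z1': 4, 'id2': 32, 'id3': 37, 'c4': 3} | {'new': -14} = {'a0': -25, 'z1': 4, 'id2': 32, 'id3': 37, 'c4': 3, 'new': -14}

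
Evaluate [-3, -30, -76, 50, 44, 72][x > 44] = [50, 72]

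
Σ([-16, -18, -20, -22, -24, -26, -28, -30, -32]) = (-16) + (-18) + (-20) + (-22) + (-24) + (-26) + (-28) + (-30) + (-32)
= -216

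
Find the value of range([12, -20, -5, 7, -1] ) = 32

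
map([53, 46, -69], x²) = [2809, 2116, 4761]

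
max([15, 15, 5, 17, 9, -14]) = 17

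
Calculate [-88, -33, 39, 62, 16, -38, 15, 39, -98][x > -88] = [-33, 39, 62, 16, -38, 15, 39]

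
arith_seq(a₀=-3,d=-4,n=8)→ [-3, -7, -11, -15, -19, -23, -27, -31]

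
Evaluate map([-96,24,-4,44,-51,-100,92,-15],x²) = [9216, 576, 16, 1936, 2601, 10000, 8464, 225]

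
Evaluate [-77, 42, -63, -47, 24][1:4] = [42, -63, -47]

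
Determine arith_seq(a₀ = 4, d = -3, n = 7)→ a_0 = 4 + 0*-3 = 4
a_1 = 4 + 1*-3 = 1
a_2 = 4 + 2*-3 = -2
...
= [4, 1, -2, -5, -8, -11, -14]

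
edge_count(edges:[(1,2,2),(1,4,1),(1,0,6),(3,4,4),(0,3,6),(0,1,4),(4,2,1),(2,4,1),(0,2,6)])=9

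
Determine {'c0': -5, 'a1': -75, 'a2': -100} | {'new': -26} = {'c0': -5, 'a1': -75, 'a2': -100, 'new': -26}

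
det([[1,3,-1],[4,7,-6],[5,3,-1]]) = (1)*(1)*det([[7, -6], [3, -1]]) + (-1)*(3)*det([[4, -6], [5, -1]]) + (1)*(-1)*det([[4, 7], [5, 3]])
= 11 + -78 + 23
= -44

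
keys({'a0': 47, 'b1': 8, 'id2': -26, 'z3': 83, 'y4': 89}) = ['a0', 'b1', 'id2', 'z3', 'y4']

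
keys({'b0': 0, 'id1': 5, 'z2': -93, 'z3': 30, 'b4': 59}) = ['b0', 'id1', 'z2', 'z3', 'b4']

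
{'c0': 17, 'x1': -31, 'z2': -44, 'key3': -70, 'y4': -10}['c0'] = 17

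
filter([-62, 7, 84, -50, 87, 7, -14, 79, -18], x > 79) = [84, 87]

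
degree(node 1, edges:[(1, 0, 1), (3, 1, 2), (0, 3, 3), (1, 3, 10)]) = 3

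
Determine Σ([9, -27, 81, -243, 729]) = 549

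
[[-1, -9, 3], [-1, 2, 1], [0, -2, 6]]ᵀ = [[-1, -1, 0], [-9, 2, -2], [3, 1, 6]]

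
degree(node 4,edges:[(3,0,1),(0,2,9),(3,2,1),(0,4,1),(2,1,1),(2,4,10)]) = 2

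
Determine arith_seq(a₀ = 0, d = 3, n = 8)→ [0, 3, 6, 9, 12, 15, 18, 21]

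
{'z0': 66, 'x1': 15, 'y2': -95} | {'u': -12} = {'z0': 66, 'x1': 15, 'y2': -95, 'u': -12}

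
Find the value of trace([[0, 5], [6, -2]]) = diagonal: 0 + (-2)
= -2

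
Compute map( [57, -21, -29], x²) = [3249, 441, 841]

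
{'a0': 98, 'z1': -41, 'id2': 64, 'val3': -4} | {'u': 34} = {'a0': 98, 'z1': -41, 'id2': 64, 'val3': -4, 'u': 34}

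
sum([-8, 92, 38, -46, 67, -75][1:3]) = slice → [92, 38]
92 + 38
= 130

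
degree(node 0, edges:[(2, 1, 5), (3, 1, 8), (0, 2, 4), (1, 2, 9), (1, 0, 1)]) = incident: (0,2), (1,0)
= 2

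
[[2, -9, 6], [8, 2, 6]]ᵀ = [[2, 8], [-9, 2], [6, 6]]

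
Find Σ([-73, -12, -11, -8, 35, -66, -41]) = -176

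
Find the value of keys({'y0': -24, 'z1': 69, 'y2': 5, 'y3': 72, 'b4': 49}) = ['y0', 'z1', 'y2', 'y3', 'b4']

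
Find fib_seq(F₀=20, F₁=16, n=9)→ F_2 = F_1 + F_0 = 36
F_3 = F_2 + F_1 = 52
F_4 = F_3 + F_2 = 88
...
= [20, 16, 36, 52, 88, 140, 228, 368, 596]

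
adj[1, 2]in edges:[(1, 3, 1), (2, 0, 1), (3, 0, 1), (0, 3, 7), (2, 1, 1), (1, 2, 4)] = 4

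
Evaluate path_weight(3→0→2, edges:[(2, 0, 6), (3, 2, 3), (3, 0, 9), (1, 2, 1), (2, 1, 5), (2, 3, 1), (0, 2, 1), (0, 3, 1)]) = 10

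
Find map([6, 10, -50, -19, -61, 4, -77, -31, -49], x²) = (6)²=36, (10)²=100, (-50)²=2500, (-19)²=361, (-61)²=3721, (4)²=16, (-77)²=5929, (-31)²=961, (-49)²=2401
= [36, 100, 2500, 361, 3721, 16, 5929, 961, 2401]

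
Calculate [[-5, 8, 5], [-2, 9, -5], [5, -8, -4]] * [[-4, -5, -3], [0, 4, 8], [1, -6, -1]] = [[25, 27, 74], [3, 76, 83], [-24, -33, -75]]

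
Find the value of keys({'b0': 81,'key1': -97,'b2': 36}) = ['b0', 'key1', 'b2']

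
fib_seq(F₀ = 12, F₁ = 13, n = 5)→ F_2 = F_1 + F_0 = 25
F_3 = F_2 + F_1 = 38
F_4 = F_3 + F_2 = 63
= [12, 13, 25, 38, 63]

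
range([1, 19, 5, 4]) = 18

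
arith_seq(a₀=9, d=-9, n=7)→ [9, 0, -9, -18, -27, -36, -45]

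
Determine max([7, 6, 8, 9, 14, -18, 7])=14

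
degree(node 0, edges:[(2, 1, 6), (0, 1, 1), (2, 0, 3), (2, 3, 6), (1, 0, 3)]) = incident: (0,1), (2,0), (1,0)
= 3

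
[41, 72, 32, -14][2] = 32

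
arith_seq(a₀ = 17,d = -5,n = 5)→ a_0 = 17 + 0*-5 = 17
a_1 = 17 + 1*-5 = 12
a_2 = 17 + 2*-5 = 7
...
= [17, 12, 7, 2, -3]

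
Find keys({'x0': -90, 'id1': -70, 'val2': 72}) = ['x0', 'id1', 'val2']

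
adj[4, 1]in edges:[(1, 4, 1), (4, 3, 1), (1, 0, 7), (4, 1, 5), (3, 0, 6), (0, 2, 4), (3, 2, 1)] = 5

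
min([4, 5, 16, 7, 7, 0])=0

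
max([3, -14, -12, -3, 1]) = 3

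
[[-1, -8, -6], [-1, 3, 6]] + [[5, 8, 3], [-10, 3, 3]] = [[4, 0, -3], [-11, 6, 9]]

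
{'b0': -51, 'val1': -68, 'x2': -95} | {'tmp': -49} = {'b0': -51, 'val1': -68, 'x2': -95, 'tmp': -49}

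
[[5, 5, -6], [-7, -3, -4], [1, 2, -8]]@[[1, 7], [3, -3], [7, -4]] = C[0][0] = (5)*(1) + (5)*(3) + (-6)*(7) = -22
C[0][1] = (5)*(7) + (5)*(-3) + (-6)*(-4) = 44
C[1][0] = (-7)*(1) + (-3)*(3) + (-4)*(7) = -44
C[1][1] = (-7)*(7) + (-3)*(-3) + (-4)*(-4) = -24
C[2][0] = (1)*(1) + (2)*(3) + (-8)*(7) = -49
C[2][1] = (1)*(7) + (2)*(-3) + (-8)*(-4) = 33
= [[-22, 44], [-44, -24], [-49, 33]]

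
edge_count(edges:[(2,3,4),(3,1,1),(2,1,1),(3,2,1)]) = 4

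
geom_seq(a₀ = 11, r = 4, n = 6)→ [11, 44, 176, 704, 2816, 11264]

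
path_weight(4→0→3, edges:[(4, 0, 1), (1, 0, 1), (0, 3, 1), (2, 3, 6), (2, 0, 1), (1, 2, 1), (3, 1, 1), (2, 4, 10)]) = 2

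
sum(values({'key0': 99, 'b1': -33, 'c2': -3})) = 99 + (-33) + (-3)
= 63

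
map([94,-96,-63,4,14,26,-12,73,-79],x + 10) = 94+10=104, -96+10=-86, -63+10=-53, 4+10=14, 14+10=24, 26+10=36, -12+10=-2, 73+10=83, -79+10=-69
= [104, -86, -53, 14, 24, 36, -2, 83, -69]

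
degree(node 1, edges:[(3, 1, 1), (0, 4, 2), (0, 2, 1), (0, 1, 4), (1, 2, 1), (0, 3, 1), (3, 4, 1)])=incident: (3,1), (0,1), (1,2)
= 3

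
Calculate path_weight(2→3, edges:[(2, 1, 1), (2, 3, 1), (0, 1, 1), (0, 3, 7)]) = w(2→3)=1
= 1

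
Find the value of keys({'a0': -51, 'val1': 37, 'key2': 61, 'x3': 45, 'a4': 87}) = ['a0', 'val1', 'key2', 'x3', 'a4']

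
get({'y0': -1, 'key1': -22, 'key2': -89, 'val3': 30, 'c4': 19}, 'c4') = 19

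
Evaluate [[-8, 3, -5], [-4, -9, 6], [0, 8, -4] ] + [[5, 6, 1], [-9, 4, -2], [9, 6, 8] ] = [[-3, 9, -4], [-13, -5, 4], [9, 14, 4]]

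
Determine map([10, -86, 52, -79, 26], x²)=[100, 7396, 2704, 6241, 676]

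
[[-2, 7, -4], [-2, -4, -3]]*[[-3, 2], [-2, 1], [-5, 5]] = C[0][0] = (-2)*(-3) + (7)*(-2) + (-4)*(-5) = 12
C[0][1] = (-2)*(2) + (7)*(1) + (-4)*(5) = -17
C[1][0] = (-2)*(-3) + (-4)*(-2) + (-3)*(-5) = 29
C[1][1] = (-2)*(2) + (-4)*(1) + (-3)*(5) = -23
= [[12, -17], [29, -23]]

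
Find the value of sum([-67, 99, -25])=(-67) + 99 + (-25)
= 7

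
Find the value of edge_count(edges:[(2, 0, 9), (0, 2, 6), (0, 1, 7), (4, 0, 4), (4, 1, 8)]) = 5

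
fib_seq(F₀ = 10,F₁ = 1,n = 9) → [10, 1, 11, 12, 23, 35, 58, 93, 151]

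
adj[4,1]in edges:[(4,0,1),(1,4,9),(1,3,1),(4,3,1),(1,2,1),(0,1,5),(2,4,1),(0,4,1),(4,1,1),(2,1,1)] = 1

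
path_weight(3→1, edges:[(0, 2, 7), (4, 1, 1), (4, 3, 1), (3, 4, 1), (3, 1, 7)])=w(3→1)=7
= 7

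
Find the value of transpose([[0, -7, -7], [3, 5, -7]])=[[0, 3], [-7, 5], [-7, -7]]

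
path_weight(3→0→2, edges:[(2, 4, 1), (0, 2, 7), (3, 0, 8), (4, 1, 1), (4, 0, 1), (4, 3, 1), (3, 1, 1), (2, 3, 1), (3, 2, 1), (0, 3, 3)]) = 15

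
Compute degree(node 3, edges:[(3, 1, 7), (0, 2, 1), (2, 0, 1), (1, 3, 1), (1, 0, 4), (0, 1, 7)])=incident: (3,1), (1,3)
= 2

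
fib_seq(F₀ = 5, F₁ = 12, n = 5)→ [5, 12, 17, 29, 46]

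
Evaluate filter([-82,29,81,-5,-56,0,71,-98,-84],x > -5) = keep x where x > -5: -82✗, 29✓, 81✓, -5✗, -56✗, 0✓, 71✓, -98✗, -84✗
= [29, 81, 0, 71]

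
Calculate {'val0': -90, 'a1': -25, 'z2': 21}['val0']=-90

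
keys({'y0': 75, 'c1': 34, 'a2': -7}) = ['y0', 'c1', 'a2']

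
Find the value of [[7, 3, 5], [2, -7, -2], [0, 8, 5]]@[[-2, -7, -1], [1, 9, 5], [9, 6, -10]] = [[34, 8, -42], [-29, -89, -17], [53, 102, -10]]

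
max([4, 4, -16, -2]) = 4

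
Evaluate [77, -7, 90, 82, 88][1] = -7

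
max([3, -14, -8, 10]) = 10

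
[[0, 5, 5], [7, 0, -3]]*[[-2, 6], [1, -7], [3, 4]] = C[0][0] = (0)*(-2) + (5)*(1) + (5)*(3) = 20
C[0][1] = (0)*(6) + (5)*(-7) + (5)*(4) = -15
C[1][0] = (7)*(-2) + (0)*(1) + (-3)*(3) = -23
C[1][1] = (7)*(6) + (0)*(-7) + (-3)*(4) = 30
= [[20, -15], [-23, 30]]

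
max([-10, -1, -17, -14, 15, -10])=15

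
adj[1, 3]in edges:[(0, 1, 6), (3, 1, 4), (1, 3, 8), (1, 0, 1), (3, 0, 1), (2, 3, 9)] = 8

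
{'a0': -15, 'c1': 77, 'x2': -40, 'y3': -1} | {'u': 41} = {'a0': -15, 'c1': 77, 'x2': -40, 'y3': -1, 'u': 41}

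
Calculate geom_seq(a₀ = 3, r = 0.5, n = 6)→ [3.0, 1.5, 0.75, 0.375, 0.1875, 0.09375]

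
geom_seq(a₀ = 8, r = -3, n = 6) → a_0 = 8*(-3)^0 = 8
a_1 = 8*(-3)^1 = -24
a_2 = 8*(-3)^2 = 72
...
= [8, -24, 72, -216, 648, -1944]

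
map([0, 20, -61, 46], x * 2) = [0, 40, -122, 92]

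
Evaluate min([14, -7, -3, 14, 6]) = -7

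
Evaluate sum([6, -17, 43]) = 6 + (-17) + 43
= 32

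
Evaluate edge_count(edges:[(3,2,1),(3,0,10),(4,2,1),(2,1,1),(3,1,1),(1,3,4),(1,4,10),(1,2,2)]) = 8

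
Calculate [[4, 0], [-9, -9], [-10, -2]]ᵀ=[[4, -9, -10], [0, -9, -2]]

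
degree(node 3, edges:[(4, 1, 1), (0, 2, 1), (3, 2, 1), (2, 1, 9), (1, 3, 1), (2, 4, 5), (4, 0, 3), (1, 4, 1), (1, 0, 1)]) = 2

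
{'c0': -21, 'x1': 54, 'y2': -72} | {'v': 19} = {'c0': -21, 'x1': 54, 'y2': -72, 'v': 19}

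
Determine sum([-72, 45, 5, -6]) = (-72) + 45 + 5 + (-6)
= -28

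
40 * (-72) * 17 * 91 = -4455360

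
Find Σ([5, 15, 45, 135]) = 5 + 15 + 45 + 135
= 200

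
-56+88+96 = 128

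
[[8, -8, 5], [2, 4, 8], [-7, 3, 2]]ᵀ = [[8, 2, -7], [-8, 4, 3], [5, 8, 2]]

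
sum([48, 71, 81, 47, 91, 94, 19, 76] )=48 + 71 + 81 + 47 + 91 + 94 + 19 + 76
= 527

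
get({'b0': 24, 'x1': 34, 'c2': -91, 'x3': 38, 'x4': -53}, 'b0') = 24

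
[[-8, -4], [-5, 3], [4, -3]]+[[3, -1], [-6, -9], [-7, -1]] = [[-5, -5], [-11, -6], [-3, -4]]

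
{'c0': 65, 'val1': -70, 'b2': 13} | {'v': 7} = {'c0': 65, 'val1': -70, 'b2': 13, 'v': 7}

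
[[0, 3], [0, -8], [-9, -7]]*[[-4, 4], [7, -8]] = [[21, -24], [-56, 64], [-13, 20]]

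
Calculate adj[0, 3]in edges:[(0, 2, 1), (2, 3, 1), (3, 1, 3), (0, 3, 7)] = 7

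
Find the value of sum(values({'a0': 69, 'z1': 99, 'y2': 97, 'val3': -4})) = 261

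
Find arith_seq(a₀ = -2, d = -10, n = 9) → a_0 = -2 + 0*-10 = -2
a_1 = -2 + 1*-10 = -12
a_2 = -2 + 2*-10 = -22
...
= [-2, -12, -22, -32, -42, -52, -62, -72, -82]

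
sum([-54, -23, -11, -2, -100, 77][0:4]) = -90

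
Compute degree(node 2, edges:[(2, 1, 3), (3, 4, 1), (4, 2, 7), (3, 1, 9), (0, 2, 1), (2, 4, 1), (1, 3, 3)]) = incident: (2,1), (4,2), (0,2), (2,4)
= 4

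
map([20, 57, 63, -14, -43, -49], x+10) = 20+10=30, 57+10=67, 63+10=73, -14+10=-4, -43+10=-33, -49+10=-39
= [30, 67, 73, -4, -33, -39]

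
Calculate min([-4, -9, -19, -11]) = -19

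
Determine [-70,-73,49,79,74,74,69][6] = 69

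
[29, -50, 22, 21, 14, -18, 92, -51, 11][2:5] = [22, 21, 14]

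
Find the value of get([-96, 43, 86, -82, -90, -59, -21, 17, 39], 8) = 39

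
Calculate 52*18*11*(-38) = -391248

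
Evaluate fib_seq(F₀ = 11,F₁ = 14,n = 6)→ [11, 14, 25, 39, 64, 103]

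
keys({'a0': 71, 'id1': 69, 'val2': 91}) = ['a0', 'id1', 'val2']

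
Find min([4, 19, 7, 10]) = 4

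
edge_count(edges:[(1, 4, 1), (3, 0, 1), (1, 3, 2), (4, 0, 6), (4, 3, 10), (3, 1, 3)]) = 6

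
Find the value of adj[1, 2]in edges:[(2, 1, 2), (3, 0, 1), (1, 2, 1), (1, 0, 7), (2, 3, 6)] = 1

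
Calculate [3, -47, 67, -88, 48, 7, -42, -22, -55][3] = -88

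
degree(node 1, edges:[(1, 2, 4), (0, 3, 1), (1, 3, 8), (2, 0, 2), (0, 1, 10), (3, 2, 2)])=incident: (1,2), (1,3), (0,1)
= 3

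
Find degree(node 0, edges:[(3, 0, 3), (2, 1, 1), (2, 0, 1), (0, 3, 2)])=3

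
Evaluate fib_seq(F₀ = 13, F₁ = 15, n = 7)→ F_2 = F_1 + F_0 = 28
F_3 = F_2 + F_1 = 43
F_4 = F_3 + F_2 = 71
...
= [13, 15, 28, 43, 71, 114, 185]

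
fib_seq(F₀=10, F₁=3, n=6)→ F_2 = F_1 + F_0 = 13
F_3 = F_2 + F_1 = 16
F_4 = F_3 + F_2 = 29
...
= [10, 3, 13, 16, 29, 45]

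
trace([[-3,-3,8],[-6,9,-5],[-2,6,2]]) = diagonal: (-3) + 9 + 2
= 8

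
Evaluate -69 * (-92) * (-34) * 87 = -18777384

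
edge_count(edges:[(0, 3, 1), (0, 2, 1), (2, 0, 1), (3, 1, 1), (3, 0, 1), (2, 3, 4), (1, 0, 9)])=7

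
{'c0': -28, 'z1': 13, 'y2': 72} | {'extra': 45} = {'c0': -28, 'z1': 13, 'y2': 72, 'extra': 45}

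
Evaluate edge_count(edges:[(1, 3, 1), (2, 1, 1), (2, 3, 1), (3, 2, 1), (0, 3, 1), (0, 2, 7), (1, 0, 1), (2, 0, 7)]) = 8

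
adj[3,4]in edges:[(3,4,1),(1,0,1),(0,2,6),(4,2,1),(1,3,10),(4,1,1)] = 1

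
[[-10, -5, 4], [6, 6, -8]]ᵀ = [[-10, 6], [-5, 6], [4, -8]]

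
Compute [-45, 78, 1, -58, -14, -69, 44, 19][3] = -58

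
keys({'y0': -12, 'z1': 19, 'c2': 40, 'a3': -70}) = ['y0', 'z1', 'c2', 'a3']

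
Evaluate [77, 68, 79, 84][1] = 68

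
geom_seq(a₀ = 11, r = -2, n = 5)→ [11, -22, 44, -88, 176]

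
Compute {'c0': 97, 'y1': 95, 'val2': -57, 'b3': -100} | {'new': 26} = {'c0': 97, 'y1': 95, 'val2': -57, 'b3': -100, 'new': 26}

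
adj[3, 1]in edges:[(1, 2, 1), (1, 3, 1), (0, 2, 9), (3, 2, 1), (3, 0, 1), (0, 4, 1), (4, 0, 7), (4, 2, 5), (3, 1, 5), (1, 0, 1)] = 5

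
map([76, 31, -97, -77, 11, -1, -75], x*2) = 76*2=152, 31*2=62, -97*2=-194, -77*2=-154, 11*2=22, -1*2=-2, -75*2=-150
= [152, 62, -194, -154, 22, -2, -150]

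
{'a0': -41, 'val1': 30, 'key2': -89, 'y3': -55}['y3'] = -55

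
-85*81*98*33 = -22266090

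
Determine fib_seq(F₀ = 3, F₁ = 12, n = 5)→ [3, 12, 15, 27, 42]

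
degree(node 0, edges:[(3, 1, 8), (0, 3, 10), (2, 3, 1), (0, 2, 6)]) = 2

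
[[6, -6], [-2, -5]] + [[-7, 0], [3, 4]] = [[-1, -6], [1, -1]]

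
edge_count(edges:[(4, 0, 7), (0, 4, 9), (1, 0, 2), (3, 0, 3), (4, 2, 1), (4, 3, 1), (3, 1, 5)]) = 7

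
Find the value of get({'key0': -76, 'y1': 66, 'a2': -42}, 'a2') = -42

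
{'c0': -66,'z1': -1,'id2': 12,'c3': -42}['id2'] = 12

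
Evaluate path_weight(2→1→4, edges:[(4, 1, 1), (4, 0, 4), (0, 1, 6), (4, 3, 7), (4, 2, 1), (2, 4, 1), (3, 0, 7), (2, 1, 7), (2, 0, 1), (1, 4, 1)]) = 8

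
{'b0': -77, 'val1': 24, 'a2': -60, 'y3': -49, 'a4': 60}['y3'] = -49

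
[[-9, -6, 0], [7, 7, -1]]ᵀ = [[-9, 7], [-6, 7], [0, -1]]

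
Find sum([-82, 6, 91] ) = 15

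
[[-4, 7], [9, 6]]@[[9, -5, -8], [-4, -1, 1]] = [[-64, 13, 39], [57, -51, -66]]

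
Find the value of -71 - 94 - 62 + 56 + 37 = -134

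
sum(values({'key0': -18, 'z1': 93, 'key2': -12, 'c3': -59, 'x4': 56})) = (-18) + 93 + (-12) + (-59) + 56
= 60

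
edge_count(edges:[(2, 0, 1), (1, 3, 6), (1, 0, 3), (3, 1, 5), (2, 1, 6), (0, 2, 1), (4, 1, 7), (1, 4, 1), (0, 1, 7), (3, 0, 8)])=10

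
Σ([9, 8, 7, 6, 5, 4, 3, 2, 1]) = 45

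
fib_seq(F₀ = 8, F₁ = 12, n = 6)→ F_2 = F_1 + F_0 = 20
F_3 = F_2 + F_1 = 32
F_4 = F_3 + F_2 = 52
...
= [8, 12, 20, 32, 52, 84]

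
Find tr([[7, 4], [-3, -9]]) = diagonal: 7 + (-9)
= -2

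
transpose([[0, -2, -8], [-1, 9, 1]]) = [[0, -1], [-2, 9], [-8, 1]]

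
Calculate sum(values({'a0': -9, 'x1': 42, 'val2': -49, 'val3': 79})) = 63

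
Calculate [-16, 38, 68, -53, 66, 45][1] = 38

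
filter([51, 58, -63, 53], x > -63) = [51, 58, 53]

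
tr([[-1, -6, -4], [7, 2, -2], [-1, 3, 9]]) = 10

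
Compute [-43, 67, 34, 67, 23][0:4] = [-43, 67, 34, 67]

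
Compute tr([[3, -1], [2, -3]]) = 0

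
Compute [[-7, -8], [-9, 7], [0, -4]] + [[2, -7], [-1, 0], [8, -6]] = [[-5, -15], [-10, 7], [8, -10]]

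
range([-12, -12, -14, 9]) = 23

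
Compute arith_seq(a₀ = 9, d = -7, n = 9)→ [9, 2, -5, -12, -19, -26, -33, -40, -47]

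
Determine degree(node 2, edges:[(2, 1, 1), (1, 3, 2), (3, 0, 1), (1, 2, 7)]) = 2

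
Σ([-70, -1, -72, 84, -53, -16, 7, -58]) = (-70) + (-1) + (-72) + 84 + (-53) + (-16) + 7 + (-58)
= -179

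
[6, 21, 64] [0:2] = [6, 21]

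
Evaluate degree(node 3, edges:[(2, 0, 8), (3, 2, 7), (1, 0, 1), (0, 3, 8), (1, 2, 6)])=incident: (3,2), (0,3)
= 2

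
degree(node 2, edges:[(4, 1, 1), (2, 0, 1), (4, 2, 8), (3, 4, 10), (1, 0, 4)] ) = 2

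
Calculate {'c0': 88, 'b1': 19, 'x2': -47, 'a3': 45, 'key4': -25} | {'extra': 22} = {'c0': 88, 'b1': 19, 'x2': -47, 'a3': 45, 'key4': -25, 'extra': 22}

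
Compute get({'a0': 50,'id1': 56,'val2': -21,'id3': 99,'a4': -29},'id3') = 99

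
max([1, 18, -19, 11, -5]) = 18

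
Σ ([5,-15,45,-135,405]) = 5 + -15 + 45 + -135 + 405
= 305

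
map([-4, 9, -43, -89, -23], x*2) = [-8, 18, -86, -178, -46]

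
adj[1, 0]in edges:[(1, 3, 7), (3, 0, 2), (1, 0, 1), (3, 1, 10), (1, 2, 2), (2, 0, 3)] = 1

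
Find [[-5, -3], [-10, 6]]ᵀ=[[-5, -10], [-3, 6]]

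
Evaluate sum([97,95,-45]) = 147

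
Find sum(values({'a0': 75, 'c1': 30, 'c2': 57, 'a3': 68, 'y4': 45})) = 75 + 30 + 57 + 68 + 45
= 275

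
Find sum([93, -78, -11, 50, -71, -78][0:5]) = -17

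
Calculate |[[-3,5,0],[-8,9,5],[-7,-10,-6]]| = (1)*(-3)*det([[9, 5], [-10, -6]]) + (-1)*(5)*det([[-8, 5], [-7, -6]]) + (1)*(0)*det([[-8, 9], [-7, -10]])
= 12 + -415 + 0
= -403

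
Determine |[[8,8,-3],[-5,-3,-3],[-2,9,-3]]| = (1)*(8)*det([[-3, -3], [9, -3]]) + (-1)*(8)*det([[-5, -3], [-2, -3]]) + (1)*(-3)*det([[-5, -3], [-2, 9]])
= 288 + -72 + 153
= 369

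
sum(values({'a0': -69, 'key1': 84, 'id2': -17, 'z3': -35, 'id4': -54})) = -91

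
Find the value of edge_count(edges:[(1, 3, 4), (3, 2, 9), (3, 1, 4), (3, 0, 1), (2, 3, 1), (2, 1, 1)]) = 6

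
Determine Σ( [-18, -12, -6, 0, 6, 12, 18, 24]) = (-18) + (-12) + (-6) + 0 + 6 + 12 + 18 + 24
= 24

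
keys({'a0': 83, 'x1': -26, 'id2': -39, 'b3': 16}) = ['a0', 'x1', 'id2', 'b3']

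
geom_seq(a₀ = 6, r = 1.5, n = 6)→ a_0 = 6*1.5^0 = 6.0
a_1 = 6*1.5^1 = 9.0
a_2 = 6*1.5^2 = 13.5
...
= [6.0, 9.0, 13.5, 20.25, 30.375, 45.5625]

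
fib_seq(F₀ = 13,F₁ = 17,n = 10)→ [13, 17, 30, 47, 77, 124, 201, 325, 526, 851]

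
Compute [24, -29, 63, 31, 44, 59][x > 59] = keep x where x > 59: 24✗, -29✗, 63✓, 31✗, 44✗, 59✗
= [63]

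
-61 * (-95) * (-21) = -121695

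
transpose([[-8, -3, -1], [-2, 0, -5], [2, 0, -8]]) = [[-8, -2, 2], [-3, 0, 0], [-1, -5, -8]]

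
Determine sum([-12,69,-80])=-23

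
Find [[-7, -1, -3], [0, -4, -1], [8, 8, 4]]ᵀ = [[-7, 0, 8], [-1, -4, 8], [-3, -1, 4]]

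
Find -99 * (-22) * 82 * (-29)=-5179284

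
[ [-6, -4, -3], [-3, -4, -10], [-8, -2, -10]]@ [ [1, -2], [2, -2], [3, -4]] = [[-23, 32], [-41, 54], [-42, 60]]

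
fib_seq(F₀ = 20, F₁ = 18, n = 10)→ [20, 18, 38, 56, 94, 150, 244, 394, 638, 1032]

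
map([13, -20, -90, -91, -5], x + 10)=[23, -10, -80, -81, 5]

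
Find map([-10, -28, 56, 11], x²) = [100, 784, 3136, 121]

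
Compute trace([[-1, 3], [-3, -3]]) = diagonal: (-1) + (-3)
= -4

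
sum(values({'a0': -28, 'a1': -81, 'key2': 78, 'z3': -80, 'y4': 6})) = (-28) + (-81) + 78 + (-80) + 6
= -105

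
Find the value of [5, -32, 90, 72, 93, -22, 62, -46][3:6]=[72, 93, -22]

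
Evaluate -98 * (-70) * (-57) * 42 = -16422840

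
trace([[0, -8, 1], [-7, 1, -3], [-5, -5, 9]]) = diagonal: 0 + 1 + 9
= 10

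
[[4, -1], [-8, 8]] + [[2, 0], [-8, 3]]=[[6, -1], [-16, 11]]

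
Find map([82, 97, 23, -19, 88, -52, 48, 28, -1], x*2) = 82*2=164, 97*2=194, 23*2=46, -19*2=-38, 88*2=176, -52*2=-104, 48*2=96, 28*2=56, -1*2=-2
= [164, 194, 46, -38, 176, -104, 96, 56, -2]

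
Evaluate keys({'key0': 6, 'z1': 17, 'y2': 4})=['key0', 'z1', 'y2']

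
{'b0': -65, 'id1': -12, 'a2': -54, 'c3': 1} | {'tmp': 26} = {'b0': -65, 'id1': -12, 'a2': -54, 'c3': 1, 'tmp': 26}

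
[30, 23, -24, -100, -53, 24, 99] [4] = -53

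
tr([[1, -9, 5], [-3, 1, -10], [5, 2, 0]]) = 2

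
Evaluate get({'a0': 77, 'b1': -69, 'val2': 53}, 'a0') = 77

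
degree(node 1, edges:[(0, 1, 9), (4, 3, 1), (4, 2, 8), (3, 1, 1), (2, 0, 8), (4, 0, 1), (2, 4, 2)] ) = 2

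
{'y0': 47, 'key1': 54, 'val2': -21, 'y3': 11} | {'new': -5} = {'y0': 47, 'key1': 54, 'val2': -21, 'y3': 11, 'new': -5}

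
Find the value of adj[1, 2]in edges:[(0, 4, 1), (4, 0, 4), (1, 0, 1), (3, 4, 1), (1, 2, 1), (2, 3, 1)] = 1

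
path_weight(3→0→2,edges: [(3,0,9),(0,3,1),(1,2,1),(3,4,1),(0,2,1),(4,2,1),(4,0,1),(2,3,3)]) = 10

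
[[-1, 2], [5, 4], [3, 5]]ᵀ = [[-1, 5, 3], [2, 4, 5]]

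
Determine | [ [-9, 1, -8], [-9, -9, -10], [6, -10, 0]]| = (1)*(-9)*det([[-9, -10], [-10, 0]]) + (-1)*(1)*det([[-9, -10], [6, 0]]) + (1)*(-8)*det([[-9, -9], [6, -10]])
= 900 + -60 + -1152
= -312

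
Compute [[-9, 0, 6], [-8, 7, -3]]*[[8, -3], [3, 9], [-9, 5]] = C[0][0] = (-9)*(8) + (0)*(3) + (6)*(-9) = -126
C[0][1] = (-9)*(-3) + (0)*(9) + (6)*(5) = 57
C[1][0] = (-8)*(8) + (7)*(3) + (-3)*(-9) = -16
C[1][1] = (-8)*(-3) + (7)*(9) + (-3)*(5) = 72
= [[-126, 57], [-16, 72]]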